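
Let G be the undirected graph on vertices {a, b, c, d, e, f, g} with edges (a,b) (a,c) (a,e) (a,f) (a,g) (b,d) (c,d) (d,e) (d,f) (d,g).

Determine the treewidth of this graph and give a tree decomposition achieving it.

Treewidth 2.
One such decomposition:
Bags: B1 = {a, d, f}  B2 = {a, c, d}  B3 = {a, d, g}  B4 = {a, b, d}  B5 = {a, d, e}
Tree: B1–B2, B2–B3, B3–B4, B4–B5

Each bag holds 3 vertices, so the decomposition has width 2, which upper-bounds the treewidth. The edges a–f–d–c–a form a cycle, so G is not a tree and its treewidth is at least 2. The upper and lower bounds meet at 2, so that is the treewidth.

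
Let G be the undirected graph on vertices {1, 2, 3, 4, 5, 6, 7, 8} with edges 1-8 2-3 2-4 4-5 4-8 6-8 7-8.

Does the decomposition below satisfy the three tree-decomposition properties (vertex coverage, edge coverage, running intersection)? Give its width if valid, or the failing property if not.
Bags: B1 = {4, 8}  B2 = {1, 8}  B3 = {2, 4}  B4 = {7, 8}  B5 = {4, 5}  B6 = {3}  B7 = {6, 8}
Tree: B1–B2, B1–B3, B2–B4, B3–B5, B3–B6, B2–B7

A tree decomposition must satisfy three properties: every vertex lies in some bag; for every edge, both endpoints lie together in some bag; and for every vertex, the bags containing it form a connected subtree. Here edge (2,3) lies in no bag, so the decomposition is invalid.

No — edge (2,3) lies in no bag.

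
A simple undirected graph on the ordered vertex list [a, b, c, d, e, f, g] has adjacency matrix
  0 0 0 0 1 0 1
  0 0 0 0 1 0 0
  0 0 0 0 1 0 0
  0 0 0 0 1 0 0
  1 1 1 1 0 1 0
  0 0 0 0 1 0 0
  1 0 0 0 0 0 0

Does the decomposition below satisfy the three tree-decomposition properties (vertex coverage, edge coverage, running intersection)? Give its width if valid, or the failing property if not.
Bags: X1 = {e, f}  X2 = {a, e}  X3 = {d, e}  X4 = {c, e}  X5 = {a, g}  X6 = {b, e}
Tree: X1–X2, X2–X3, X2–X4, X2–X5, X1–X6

Yes; width 1.

Every vertex of G appears in some bag (union = {a, b, c, d, e, f, g}); every edge is covered by a bag; and for each vertex v the set of bags containing v is connected in the bag tree. The decomposition is therefore valid. The largest bag has 2 vertices, so the width is 1.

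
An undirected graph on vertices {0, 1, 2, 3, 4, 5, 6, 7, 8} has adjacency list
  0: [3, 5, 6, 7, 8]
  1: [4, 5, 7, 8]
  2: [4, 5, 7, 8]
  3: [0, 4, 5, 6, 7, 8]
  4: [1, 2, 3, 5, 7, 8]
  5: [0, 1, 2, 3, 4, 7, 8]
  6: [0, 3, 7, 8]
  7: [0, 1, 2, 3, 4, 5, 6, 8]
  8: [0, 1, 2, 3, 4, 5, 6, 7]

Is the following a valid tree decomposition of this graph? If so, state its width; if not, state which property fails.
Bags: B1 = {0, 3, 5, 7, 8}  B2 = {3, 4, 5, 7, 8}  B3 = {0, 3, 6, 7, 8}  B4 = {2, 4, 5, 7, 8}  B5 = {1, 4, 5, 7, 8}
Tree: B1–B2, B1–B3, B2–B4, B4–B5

Every vertex of G appears in some bag (union = {0, 1, 2, 3, 4, 5, 6, 7, 8}); every edge is covered by a bag; and for each vertex v the set of bags containing v is connected in the bag tree. The decomposition is therefore valid. The largest bag has 5 vertices, so the width is 4.

Yes; width 4.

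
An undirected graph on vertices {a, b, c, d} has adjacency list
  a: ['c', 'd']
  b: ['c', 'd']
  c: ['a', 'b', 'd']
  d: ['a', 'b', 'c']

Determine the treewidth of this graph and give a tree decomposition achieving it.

Each bag holds 3 vertices, so the decomposition has width 2, which upper-bounds the treewidth. On the other hand G contains the 3-clique {a, c, d}. A clique must lie in a single bag of any decomposition, so no decomposition can have width below 2. Combining the bounds, tw(G) = 2.

Treewidth 2.
Bags: B1 = {b, c, d}  B2 = {a, c, d}
Tree: B1–B2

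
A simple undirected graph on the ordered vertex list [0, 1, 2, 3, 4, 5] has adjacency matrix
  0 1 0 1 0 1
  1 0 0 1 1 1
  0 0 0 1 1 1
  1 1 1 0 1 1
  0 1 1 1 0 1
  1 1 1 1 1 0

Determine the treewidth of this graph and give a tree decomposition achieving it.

Every bag has size at most 4, so the width is 4 − 1 = 3 and tw(G) ≤ 3. For the lower bound, the 4 vertices {0, 1, 3, 5} are pairwise adjacent, and any tree decomposition puts a clique entirely inside one bag — forcing width ≥ 3. Hence tw(G) = 3 exactly.

Treewidth 3.
One optimal decomposition is:
Bags: B1 = {0, 1, 3, 5}  B2 = {1, 3, 4, 5}  B3 = {2, 3, 4, 5}
Tree: B1–B2, B2–B3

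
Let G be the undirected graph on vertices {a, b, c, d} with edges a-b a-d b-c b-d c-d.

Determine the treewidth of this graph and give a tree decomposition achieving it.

Treewidth 2.
One such decomposition:
Bags: B1 = {b, c, d}  B2 = {a, b, d}
Tree: B1–B2

Every bag has size at most 3, so the width is 3 − 1 = 2 and tw(G) ≤ 2. On the other hand G contains the 3-clique {b, c, d}. A clique must lie in a single bag of any decomposition, so no decomposition can have width below 2. Hence tw(G) = 2 exactly.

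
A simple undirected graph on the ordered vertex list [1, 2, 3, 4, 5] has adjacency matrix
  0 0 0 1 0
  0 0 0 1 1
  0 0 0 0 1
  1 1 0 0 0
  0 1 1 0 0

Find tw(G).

1

A width-1 tree decomposition is:
Bags: B1 = {3, 5}  B2 = {2, 5}  B3 = {2, 4}  B4 = {1, 4}
Tree: B1–B2, B2–B3, B3–B4
The largest bag has 2 vertices, giving width 1; this decomposition certifies tw(G) ≤ 1. Since G has at least one edge (e.g. 3–5), it is not an edgeless graph, so tw(G) ≥ 1. Therefore the treewidth is 1.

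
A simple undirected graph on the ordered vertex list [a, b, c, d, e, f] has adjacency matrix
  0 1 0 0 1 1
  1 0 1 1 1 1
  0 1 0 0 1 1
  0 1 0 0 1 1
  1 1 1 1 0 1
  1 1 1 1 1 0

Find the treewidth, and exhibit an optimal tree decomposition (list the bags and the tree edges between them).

Each bag holds 4 vertices, so the decomposition has width 3, which upper-bounds the treewidth. On the other hand G contains the 4-clique {b, d, e, f}. A clique must lie in a single bag of any decomposition, so no decomposition can have width below 3. The upper and lower bounds meet at 3, so that is the treewidth.

Treewidth 3.
Bags: B1 = {a, b, e, f}  B2 = {b, c, e, f}  B3 = {b, d, e, f}
Tree: B1–B2, B1–B3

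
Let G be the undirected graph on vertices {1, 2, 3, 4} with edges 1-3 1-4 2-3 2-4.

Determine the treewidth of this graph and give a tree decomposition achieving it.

Treewidth 2.
Bags: B1 = {2, 3, 4}  B2 = {1, 3, 4}
Tree: B1–B2

Each bag holds 3 vertices, so the decomposition has width 2, which upper-bounds the treewidth. For the lower bound, G contains the cycle 4–2–3–1–4, so G is not a forest; only forests have treewidth ≤ 1, hence tw(G) ≥ 2. Hence tw(G) = 2 exactly.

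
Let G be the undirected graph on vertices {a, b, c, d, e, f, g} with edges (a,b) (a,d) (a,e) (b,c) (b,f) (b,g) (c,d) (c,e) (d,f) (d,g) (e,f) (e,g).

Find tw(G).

A width-3 tree decomposition is:
Bags: B1 = {a, b, d, e}  B2 = {b, d, e, g}  B3 = {b, c, d, e}  B4 = {b, d, e, f}
Tree: B1–B2, B2–B3, B3–B4
Every bag has size at most 4, so the width is 4 − 1 = 3 and tw(G) ≤ 3. For the lower bound: the 4 vertex sets {a,b}, {e,g}, {d}, {c} are disjoint, each induces a connected subgraph, and every pair is joined by at least one edge of G. Contracting each set to a single vertex therefore yields K_{4} as a minor, and since treewidth is minor-monotone, tw(G) ≥ tw(K_{4}) = 3. The upper and lower bounds meet at 3, so that is the treewidth.

3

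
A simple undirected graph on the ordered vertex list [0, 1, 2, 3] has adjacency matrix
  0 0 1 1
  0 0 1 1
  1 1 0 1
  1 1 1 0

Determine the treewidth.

2

A width-2 tree decomposition is:
Bags: B1 = {0, 2, 3}  B2 = {1, 2, 3}
Tree: B1–B2
Each bag holds 3 vertices, so the decomposition has width 2, which upper-bounds the treewidth. On the other hand G contains the 3-clique {0, 2, 3}. A clique must lie in a single bag of any decomposition, so no decomposition can have width below 2. The upper and lower bounds meet at 2, so that is the treewidth.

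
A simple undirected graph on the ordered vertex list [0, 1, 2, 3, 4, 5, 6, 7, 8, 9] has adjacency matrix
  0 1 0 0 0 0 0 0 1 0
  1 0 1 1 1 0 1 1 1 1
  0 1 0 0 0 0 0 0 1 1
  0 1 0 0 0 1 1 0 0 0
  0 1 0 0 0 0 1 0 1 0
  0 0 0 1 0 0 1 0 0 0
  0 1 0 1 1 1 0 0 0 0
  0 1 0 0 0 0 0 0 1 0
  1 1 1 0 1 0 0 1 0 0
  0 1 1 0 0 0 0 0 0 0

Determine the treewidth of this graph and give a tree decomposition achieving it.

The largest bag has 3 vertices, giving width 2; this decomposition certifies tw(G) ≤ 2. Conversely, {0, 1, 8} is a clique of size 3, and the vertices of any clique must share a bag in every tree decomposition; so some bag has ≥ 3 vertices and tw(G) ≥ 2. The upper and lower bounds meet at 2, so that is the treewidth.

Treewidth 2.
Bags: B1 = {1, 4, 8}  B2 = {1, 7, 8}  B3 = {1, 4, 6}  B4 = {1, 3, 6}  B5 = {0, 1, 8}  B6 = {1, 2, 8}  B7 = {1, 2, 9}  B8 = {3, 5, 6}
Tree: B1–B2, B1–B3, B3–B4, B2–B5, B2–B6, B6–B7, B4–B8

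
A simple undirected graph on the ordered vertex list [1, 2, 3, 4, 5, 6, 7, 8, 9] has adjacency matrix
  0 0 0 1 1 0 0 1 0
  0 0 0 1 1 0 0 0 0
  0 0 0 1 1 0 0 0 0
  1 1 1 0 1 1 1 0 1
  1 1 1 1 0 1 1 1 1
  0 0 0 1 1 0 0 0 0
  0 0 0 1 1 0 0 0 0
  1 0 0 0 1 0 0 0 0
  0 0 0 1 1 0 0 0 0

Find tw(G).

2

A width-2 tree decomposition is:
Bags: B1 = {4, 5, 6}  B2 = {1, 4, 5}  B3 = {2, 4, 5}  B4 = {4, 5, 7}  B5 = {4, 5, 9}  B6 = {1, 5, 8}  B7 = {3, 4, 5}
Tree: B1–B2, B2–B3, B1–B4, B2–B5, B2–B6, B3–B7
The largest bag has 3 vertices, giving width 2; this decomposition certifies tw(G) ≤ 2. On the other hand G contains the 3-clique {1, 5, 8}. A clique must lie in a single bag of any decomposition, so no decomposition can have width below 2. The upper and lower bounds meet at 2, so that is the treewidth.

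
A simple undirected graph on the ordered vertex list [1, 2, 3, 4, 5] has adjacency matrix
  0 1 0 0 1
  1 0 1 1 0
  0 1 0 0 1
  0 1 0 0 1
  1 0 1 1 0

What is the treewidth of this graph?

A width-2 tree decomposition is:
Bags: B1 = {2, 4, 5}  B2 = {1, 2, 5}  B3 = {2, 3, 5}
Tree: B1–B2, B2–B3
Each bag holds 3 vertices, so the decomposition has width 2, which upper-bounds the treewidth. Since 5–4–2–1–5 is a cycle in G, G is not acyclic. Forests are exactly the graphs of treewidth ≤ 1, so tw(G) ≥ 2. Hence tw(G) = 2 exactly.

2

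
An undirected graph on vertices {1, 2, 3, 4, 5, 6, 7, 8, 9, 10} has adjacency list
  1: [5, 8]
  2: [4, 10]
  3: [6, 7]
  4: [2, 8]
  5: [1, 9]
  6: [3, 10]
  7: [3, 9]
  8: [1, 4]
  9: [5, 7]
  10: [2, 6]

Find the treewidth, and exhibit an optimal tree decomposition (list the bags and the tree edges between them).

Treewidth 2.
One such decomposition:
Bags: B1 = {1, 5, 9}  B2 = {1, 8, 9}  B3 = {4, 8, 9}  B4 = {2, 4, 9}  B5 = {2, 9, 10}  B6 = {6, 9, 10}  B7 = {3, 6, 9}  B8 = {3, 7, 9}
Tree: B1–B2, B2–B3, B3–B4, B4–B5, B5–B6, B6–B7, B7–B8

The largest bag has 3 vertices, giving width 2; this decomposition certifies tw(G) ≤ 2. Since 9–5–1–8–4–2–10–6–3–7–9 is a cycle in G, G is not acyclic. Forests are exactly the graphs of treewidth ≤ 1, so tw(G) ≥ 2. Combining the bounds, tw(G) = 2.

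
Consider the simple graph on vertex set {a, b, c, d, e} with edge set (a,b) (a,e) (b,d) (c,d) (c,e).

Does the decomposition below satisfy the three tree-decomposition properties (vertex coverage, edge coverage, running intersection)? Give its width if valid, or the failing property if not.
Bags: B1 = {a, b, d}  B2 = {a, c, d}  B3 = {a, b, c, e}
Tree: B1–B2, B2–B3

A tree decomposition must satisfy three properties: every vertex lies in some bag; for every edge, both endpoints lie together in some bag; and for every vertex, the bags containing it form a connected subtree. Here bags containing vertex b are not connected in the tree, so the decomposition is invalid.

No — bags containing vertex b are not connected in the tree.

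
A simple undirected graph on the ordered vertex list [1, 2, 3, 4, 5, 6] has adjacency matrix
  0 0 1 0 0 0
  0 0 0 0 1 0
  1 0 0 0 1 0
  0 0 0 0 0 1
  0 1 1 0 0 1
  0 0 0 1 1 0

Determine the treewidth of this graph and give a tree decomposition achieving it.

The largest bag has 2 vertices, giving width 1; this decomposition certifies tw(G) ≤ 1. G has an edge, so its treewidth is at least 1. Combining the bounds, tw(G) = 1.

Treewidth 1.
One such decomposition:
Bags: B1 = {5, 6}  B2 = {4, 6}  B3 = {3, 5}  B4 = {1, 3}  B5 = {2, 5}
Tree: B1–B2, B1–B3, B3–B4, B1–B5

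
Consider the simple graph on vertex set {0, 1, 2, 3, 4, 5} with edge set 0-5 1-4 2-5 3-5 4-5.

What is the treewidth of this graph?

1

A width-1 tree decomposition is:
Bags: B1 = {0, 5}  B2 = {4, 5}  B3 = {2, 5}  B4 = {1, 4}  B5 = {3, 5}
Tree: B1–B2, B2–B3, B2–B4, B2–B5
Each bag holds 2 vertices, so the decomposition has width 1, which upper-bounds the treewidth. Any graph with an edge has treewidth ≥ 1, and G has the edge 5–0. The upper and lower bounds meet at 1, so that is the treewidth.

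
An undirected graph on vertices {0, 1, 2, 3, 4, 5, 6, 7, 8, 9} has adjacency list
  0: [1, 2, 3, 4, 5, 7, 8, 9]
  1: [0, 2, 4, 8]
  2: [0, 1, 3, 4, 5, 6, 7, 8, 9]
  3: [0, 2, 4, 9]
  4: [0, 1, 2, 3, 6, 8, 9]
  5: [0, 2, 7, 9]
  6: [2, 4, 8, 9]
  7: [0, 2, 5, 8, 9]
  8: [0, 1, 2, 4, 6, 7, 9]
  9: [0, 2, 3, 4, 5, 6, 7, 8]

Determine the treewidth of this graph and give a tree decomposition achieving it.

Each bag holds 5 vertices, so the decomposition has width 4, which upper-bounds the treewidth. On the other hand G contains the 5-clique {0, 1, 2, 4, 8}. A clique must lie in a single bag of any decomposition, so no decomposition can have width below 4. The upper and lower bounds meet at 4, so that is the treewidth.

Treewidth 4.
One such decomposition:
Bags: B1 = {0, 2, 7, 8, 9}  B2 = {0, 2, 5, 7, 9}  B3 = {0, 2, 4, 8, 9}  B4 = {0, 2, 3, 4, 9}  B5 = {2, 4, 6, 8, 9}  B6 = {0, 1, 2, 4, 8}
Tree: B1–B2, B1–B3, B3–B4, B3–B5, B3–B6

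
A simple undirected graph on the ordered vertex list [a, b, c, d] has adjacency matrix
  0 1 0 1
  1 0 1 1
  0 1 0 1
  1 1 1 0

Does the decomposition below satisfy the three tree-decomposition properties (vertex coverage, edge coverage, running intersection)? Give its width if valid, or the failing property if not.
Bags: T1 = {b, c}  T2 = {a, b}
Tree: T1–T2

No — vertex d appears in no bag.

A tree decomposition must satisfy three properties: every vertex lies in some bag; for every edge, both endpoints lie together in some bag; and for every vertex, the bags containing it form a connected subtree. Here vertex d appears in no bag, so the decomposition is invalid.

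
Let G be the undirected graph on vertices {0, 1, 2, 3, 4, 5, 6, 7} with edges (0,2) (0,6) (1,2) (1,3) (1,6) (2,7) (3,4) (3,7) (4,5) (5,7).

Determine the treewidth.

A width-2 tree decomposition is:
Bags: B1 = {0, 2, 6}  B2 = {1, 2, 6}  B3 = {1, 2, 7}  B4 = {1, 3, 7}  B5 = {3, 5, 7}  B6 = {3, 4, 5}
Tree: B1–B2, B2–B3, B3–B4, B4–B5, B5–B6
Every bag has size at most 3, so the width is 3 − 1 = 2 and tw(G) ≤ 2. The edges 0–6–1–2–0 form a cycle, so G is not a tree and its treewidth is at least 2. Combining the bounds, tw(G) = 2.

2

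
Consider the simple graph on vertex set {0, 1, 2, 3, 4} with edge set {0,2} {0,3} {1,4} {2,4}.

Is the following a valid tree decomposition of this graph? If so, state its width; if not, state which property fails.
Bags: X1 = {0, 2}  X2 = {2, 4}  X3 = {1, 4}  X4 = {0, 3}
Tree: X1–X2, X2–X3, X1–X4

Yes; width 1.

Every vertex of G appears in some bag (union = {0, 1, 2, 3, 4}); every edge is covered by a bag; and for each vertex v the set of bags containing v is connected in the bag tree. The decomposition is therefore valid. The largest bag has 2 vertices, so the width is 1.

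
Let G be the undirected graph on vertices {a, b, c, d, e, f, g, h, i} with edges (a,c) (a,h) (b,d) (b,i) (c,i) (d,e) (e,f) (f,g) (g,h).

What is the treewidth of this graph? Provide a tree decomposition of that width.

Treewidth 2.
Bags: B1 = {b, c, i}  B2 = {b, c, d}  B3 = {c, d, e}  B4 = {c, e, f}  B5 = {c, f, g}  B6 = {c, g, h}  B7 = {a, c, h}
Tree: B1–B2, B2–B3, B3–B4, B4–B5, B5–B6, B6–B7

Every bag has size at most 3, so the width is 3 − 1 = 2 and tw(G) ≤ 2. Since c–i–b–d–e–f–g–h–a–c is a cycle in G, G is not acyclic. Forests are exactly the graphs of treewidth ≤ 1, so tw(G) ≥ 2. Therefore the treewidth is 2.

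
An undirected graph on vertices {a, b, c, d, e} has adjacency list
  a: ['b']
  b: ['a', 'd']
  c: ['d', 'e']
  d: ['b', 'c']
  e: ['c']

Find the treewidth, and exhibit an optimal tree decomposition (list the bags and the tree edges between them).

The largest bag has 2 vertices, giving width 1; this decomposition certifies tw(G) ≤ 1. G has an edge, so its treewidth is at least 1. Therefore the treewidth is 1.

Treewidth 1.
Bags: B1 = {a, b}  B2 = {b, d}  B3 = {c, d}  B4 = {c, e}
Tree: B1–B2, B2–B3, B3–B4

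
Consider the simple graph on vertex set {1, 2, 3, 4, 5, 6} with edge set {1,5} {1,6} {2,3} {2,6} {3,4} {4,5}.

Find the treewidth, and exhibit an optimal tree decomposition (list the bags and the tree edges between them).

Every bag has size at most 3, so the width is 3 − 1 = 2 and tw(G) ≤ 2. The edges 6–2–3–4–5–1–6 form a cycle, so G is not a tree and its treewidth is at least 2. Combining the bounds, tw(G) = 2.

Treewidth 2.
One optimal decomposition is:
Bags: B1 = {2, 3, 6}  B2 = {3, 4, 6}  B3 = {4, 5, 6}  B4 = {1, 5, 6}
Tree: B1–B2, B2–B3, B3–B4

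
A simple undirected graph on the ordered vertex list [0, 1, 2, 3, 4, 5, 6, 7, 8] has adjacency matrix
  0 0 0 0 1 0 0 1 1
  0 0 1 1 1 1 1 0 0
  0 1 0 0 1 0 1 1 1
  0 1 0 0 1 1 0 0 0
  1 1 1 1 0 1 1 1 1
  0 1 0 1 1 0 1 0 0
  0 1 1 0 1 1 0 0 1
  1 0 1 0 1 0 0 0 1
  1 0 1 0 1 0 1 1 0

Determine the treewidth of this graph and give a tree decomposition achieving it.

Treewidth 3.
Bags: B1 = {1, 4, 5, 6}  B2 = {1, 2, 4, 6}  B3 = {2, 4, 6, 8}  B4 = {1, 3, 4, 5}  B5 = {2, 4, 7, 8}  B6 = {0, 4, 7, 8}
Tree: B1–B2, B2–B3, B1–B4, B3–B5, B5–B6

Each bag holds 4 vertices, so the decomposition has width 3, which upper-bounds the treewidth. On the other hand G contains the 4-clique {0, 4, 7, 8}. A clique must lie in a single bag of any decomposition, so no decomposition can have width below 3. Hence tw(G) = 3 exactly.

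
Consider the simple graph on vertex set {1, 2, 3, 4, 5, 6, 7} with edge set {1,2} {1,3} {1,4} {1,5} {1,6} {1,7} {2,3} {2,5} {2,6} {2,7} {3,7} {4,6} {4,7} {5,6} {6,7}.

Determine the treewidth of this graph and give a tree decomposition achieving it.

Treewidth 3.
One such decomposition:
Bags: B1 = {1, 4, 6, 7}  B2 = {1, 2, 6, 7}  B3 = {1, 2, 3, 7}  B4 = {1, 2, 5, 6}
Tree: B1–B2, B2–B3, B2–B4

Each bag holds 4 vertices, so the decomposition has width 3, which upper-bounds the treewidth. On the other hand G contains the 4-clique {1, 2, 3, 7}. A clique must lie in a single bag of any decomposition, so no decomposition can have width below 3. Combining the bounds, tw(G) = 3.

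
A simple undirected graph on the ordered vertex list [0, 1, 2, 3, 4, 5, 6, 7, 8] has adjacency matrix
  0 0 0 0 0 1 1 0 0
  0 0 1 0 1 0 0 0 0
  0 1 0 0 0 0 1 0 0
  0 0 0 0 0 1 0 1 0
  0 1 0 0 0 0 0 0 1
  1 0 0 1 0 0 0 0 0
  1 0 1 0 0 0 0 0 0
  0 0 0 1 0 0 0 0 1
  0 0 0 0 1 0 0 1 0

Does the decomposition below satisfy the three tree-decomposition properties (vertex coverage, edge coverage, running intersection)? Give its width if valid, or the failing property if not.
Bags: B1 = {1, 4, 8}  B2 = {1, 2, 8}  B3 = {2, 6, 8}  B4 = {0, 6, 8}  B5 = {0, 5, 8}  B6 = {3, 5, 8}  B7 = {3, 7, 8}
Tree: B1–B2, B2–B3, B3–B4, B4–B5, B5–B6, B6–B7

Every vertex of G appears in some bag (union = {0, 1, 2, 3, 4, 5, 6, 7, 8}); every edge is covered by a bag; and for each vertex v the set of bags containing v is connected in the bag tree. The decomposition is therefore valid. The largest bag has 3 vertices, so the width is 2.

Yes; width 2.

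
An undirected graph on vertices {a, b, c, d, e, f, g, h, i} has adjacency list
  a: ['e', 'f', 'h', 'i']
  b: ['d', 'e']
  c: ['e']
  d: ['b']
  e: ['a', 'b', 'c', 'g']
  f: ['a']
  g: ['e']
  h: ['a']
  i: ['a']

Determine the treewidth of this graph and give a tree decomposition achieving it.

Treewidth 1.
One optimal decomposition is:
Bags: B1 = {a, f}  B2 = {a, e}  B3 = {a, i}  B4 = {b, e}  B5 = {b, d}  B6 = {a, h}  B7 = {c, e}  B8 = {e, g}
Tree: B1–B2, B2–B3, B2–B4, B4–B5, B2–B6, B2–B7, B7–B8

The largest bag has 2 vertices, giving width 1; this decomposition certifies tw(G) ≤ 1. Any graph with an edge has treewidth ≥ 1, and G has the edge f–a. Hence tw(G) = 1 exactly.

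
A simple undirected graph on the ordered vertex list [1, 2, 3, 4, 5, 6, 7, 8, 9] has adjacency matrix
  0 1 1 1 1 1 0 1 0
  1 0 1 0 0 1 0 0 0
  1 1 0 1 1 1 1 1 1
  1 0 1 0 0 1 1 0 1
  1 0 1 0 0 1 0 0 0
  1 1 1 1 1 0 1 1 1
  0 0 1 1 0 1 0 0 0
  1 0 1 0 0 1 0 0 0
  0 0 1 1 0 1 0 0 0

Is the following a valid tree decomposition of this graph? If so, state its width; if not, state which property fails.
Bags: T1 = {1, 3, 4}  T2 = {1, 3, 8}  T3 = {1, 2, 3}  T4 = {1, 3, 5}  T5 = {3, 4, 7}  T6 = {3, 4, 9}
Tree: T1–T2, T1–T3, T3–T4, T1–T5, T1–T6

A tree decomposition must satisfy three properties: every vertex lies in some bag; for every edge, both endpoints lie together in some bag; and for every vertex, the bags containing it form a connected subtree. Here vertex 6 appears in no bag, so the decomposition is invalid.

No — vertex 6 appears in no bag.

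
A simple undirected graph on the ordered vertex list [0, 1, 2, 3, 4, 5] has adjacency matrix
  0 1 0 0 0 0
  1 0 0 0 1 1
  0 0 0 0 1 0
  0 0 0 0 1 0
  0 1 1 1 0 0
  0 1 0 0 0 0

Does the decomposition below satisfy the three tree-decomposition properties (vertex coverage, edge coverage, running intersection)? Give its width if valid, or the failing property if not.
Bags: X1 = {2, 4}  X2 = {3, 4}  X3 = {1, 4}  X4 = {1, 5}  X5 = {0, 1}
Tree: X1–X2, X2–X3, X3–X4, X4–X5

Every vertex of G appears in some bag (union = {0, 1, 2, 3, 4, 5}); every edge is covered by a bag; and for each vertex v the set of bags containing v is connected in the bag tree. The decomposition is therefore valid. The largest bag has 2 vertices, so the width is 1.

Yes; width 1.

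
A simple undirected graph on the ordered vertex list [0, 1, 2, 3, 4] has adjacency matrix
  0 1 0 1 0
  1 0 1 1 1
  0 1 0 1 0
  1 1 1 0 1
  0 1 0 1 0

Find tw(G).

2

A width-2 tree decomposition is:
Bags: B1 = {0, 1, 3}  B2 = {1, 3, 4}  B3 = {1, 2, 3}
Tree: B1–B2, B1–B3
The largest bag has 3 vertices, giving width 2; this decomposition certifies tw(G) ≤ 2. For the lower bound, the 3 vertices {0, 1, 3} are pairwise adjacent, and any tree decomposition puts a clique entirely inside one bag — forcing width ≥ 2. Combining the bounds, tw(G) = 2.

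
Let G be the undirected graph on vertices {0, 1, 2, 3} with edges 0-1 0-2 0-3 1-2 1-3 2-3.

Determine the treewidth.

A width-3 tree decomposition is:
Bags: B1 = {0, 1, 2, 3}
Tree: (single bag)
A single bag containing all 4 vertices is trivially a valid decomposition of width 3. For the lower bound, the 4 vertices {0, 1, 2, 3} are pairwise adjacent, and any tree decomposition puts a clique entirely inside one bag — forcing width ≥ 3. Combining the bounds, tw(G) = 3.

3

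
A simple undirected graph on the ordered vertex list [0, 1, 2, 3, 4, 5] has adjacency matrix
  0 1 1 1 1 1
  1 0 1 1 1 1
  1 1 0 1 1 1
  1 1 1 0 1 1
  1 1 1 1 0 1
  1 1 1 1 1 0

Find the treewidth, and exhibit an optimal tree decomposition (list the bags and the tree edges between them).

Treewidth 5.
One such decomposition:
Bags: B1 = {0, 1, 2, 3, 4, 5}
Tree: (single bag)

With just one bag of size 6, the width is 6 − 1 = 5, so tw(G) ≤ 5. On the other hand G contains the 6-clique {0, 1, 2, 3, 4, 5}. A clique must lie in a single bag of any decomposition, so no decomposition can have width below 5. Combining the bounds, tw(G) = 5.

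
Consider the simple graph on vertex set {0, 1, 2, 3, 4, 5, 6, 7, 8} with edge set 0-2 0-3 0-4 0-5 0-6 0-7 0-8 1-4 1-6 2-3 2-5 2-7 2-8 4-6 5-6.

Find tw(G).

A width-2 tree decomposition is:
Bags: B1 = {0, 2, 5}  B2 = {0, 5, 6}  B3 = {0, 2, 8}  B4 = {0, 2, 3}  B5 = {0, 2, 7}  B6 = {0, 4, 6}  B7 = {1, 4, 6}
Tree: B1–B2, B1–B3, B1–B4, B1–B5, B2–B6, B6–B7
The largest bag has 3 vertices, giving width 2; this decomposition certifies tw(G) ≤ 2. Conversely, {0, 2, 8} is a clique of size 3, and the vertices of any clique must share a bag in every tree decomposition; so some bag has ≥ 3 vertices and tw(G) ≥ 2. Combining the bounds, tw(G) = 2.

2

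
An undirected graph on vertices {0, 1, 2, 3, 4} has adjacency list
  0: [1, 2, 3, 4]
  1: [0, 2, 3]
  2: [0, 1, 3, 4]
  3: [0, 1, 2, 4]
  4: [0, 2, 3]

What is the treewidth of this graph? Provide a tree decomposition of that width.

Treewidth 3.
Bags: B1 = {0, 2, 3, 4}  B2 = {0, 1, 2, 3}
Tree: B1–B2

The largest bag has 4 vertices, giving width 3; this decomposition certifies tw(G) ≤ 3. For the lower bound, the 4 vertices {0, 1, 2, 3} are pairwise adjacent, and any tree decomposition puts a clique entirely inside one bag — forcing width ≥ 3. Therefore the treewidth is 3.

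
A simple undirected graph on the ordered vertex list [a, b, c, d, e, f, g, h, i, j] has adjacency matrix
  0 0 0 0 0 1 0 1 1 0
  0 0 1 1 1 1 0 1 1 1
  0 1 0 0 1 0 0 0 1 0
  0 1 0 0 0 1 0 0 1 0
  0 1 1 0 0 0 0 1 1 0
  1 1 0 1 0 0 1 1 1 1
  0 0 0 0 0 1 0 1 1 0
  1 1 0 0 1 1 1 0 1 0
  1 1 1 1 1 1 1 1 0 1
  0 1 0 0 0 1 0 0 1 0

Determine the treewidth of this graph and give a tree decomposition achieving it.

Treewidth 3.
One such decomposition:
Bags: B1 = {b, e, h, i}  B2 = {b, f, h, i}  B3 = {a, f, h, i}  B4 = {b, f, i, j}  B5 = {b, d, f, i}  B6 = {f, g, h, i}  B7 = {b, c, e, i}
Tree: B1–B2, B2–B3, B2–B4, B2–B5, B3–B6, B1–B7

Each bag holds 4 vertices, so the decomposition has width 3, which upper-bounds the treewidth. Conversely, {b, e, h, i} is a clique of size 4, and the vertices of any clique must share a bag in every tree decomposition; so some bag has ≥ 4 vertices and tw(G) ≥ 3. Therefore the treewidth is 3.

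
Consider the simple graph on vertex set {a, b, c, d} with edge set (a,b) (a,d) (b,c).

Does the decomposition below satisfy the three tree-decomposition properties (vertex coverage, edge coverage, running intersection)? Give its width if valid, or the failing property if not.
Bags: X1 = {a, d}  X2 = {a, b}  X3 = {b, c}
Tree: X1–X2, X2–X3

Yes; width 1.

Vertex coverage: the bags together contain {a, b, c, d}, the full vertex set. Edge coverage: each edge of G has both endpoints in at least one bag. Running intersection: for every vertex, the bags containing it form a connected subtree. All three properties hold, so this is a valid tree decomposition of width max|bag| − 1 = 1, and hence tw(G) ≤ 1.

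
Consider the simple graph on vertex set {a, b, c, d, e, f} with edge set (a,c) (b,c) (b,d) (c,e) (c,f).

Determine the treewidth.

A width-1 tree decomposition is:
Bags: B1 = {b, d}  B2 = {b, c}  B3 = {c, e}  B4 = {c, f}  B5 = {a, c}
Tree: B1–B2, B2–B3, B2–B4, B3–B5
Each bag holds 2 vertices, so the decomposition has width 1, which upper-bounds the treewidth. Any graph with an edge has treewidth ≥ 1, and G has the edge b–d. Combining the bounds, tw(G) = 1.

1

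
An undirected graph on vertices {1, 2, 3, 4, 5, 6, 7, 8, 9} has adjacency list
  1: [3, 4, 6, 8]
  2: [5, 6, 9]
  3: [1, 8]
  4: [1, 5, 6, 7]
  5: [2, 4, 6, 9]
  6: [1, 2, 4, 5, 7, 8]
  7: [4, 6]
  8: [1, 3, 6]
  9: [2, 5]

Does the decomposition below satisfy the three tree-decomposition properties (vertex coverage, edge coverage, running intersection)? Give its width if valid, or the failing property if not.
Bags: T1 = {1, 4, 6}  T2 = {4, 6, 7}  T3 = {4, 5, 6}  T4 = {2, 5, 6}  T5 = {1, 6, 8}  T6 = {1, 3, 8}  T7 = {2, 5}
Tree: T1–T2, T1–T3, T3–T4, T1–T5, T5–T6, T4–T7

A tree decomposition must satisfy three properties: every vertex lies in some bag; for every edge, both endpoints lie together in some bag; and for every vertex, the bags containing it form a connected subtree. Here vertex 9 appears in no bag, so the decomposition is invalid.

No — vertex 9 appears in no bag.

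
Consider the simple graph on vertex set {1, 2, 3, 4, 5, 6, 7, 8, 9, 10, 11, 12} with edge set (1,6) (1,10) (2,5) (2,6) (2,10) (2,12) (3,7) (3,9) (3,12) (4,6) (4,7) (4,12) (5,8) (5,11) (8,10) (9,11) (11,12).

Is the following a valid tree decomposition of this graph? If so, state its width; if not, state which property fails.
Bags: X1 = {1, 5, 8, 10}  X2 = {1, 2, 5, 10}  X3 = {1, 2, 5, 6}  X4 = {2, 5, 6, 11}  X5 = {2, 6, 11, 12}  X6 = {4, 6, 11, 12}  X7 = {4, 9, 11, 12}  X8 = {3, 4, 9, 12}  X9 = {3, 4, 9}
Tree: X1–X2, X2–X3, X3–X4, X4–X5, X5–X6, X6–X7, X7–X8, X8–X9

No — vertex 7 appears in no bag.

A tree decomposition must satisfy three properties: every vertex lies in some bag; for every edge, both endpoints lie together in some bag; and for every vertex, the bags containing it form a connected subtree. Here vertex 7 appears in no bag, so the decomposition is invalid.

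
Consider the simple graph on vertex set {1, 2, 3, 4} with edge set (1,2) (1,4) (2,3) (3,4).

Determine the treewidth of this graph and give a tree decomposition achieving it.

The largest bag has 3 vertices, giving width 2; this decomposition certifies tw(G) ≤ 2. The edges 4–1–2–3–4 form a cycle, so G is not a tree and its treewidth is at least 2. The upper and lower bounds meet at 2, so that is the treewidth.

Treewidth 2.
One optimal decomposition is:
Bags: B1 = {1, 2, 4}  B2 = {2, 3, 4}
Tree: B1–B2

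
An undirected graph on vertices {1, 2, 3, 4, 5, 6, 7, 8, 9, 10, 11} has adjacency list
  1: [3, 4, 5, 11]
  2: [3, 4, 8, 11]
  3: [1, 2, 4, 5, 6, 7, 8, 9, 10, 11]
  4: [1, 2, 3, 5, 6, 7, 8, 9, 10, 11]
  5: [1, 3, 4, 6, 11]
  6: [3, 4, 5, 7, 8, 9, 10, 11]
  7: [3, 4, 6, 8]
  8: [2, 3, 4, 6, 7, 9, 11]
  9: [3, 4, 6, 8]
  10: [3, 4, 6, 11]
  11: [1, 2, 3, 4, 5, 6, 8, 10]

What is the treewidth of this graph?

A width-4 tree decomposition is:
Bags: B1 = {3, 4, 6, 10, 11}  B2 = {3, 4, 6, 8, 11}  B3 = {2, 3, 4, 8, 11}  B4 = {3, 4, 5, 6, 11}  B5 = {3, 4, 6, 8, 9}  B6 = {1, 3, 4, 5, 11}  B7 = {3, 4, 6, 7, 8}
Tree: B1–B2, B2–B3, B2–B4, B2–B5, B4–B6, B2–B7
Every bag has size at most 5, so the width is 5 − 1 = 4 and tw(G) ≤ 4. On the other hand G contains the 5-clique {1, 3, 4, 5, 11}. A clique must lie in a single bag of any decomposition, so no decomposition can have width below 4. The upper and lower bounds meet at 4, so that is the treewidth.

4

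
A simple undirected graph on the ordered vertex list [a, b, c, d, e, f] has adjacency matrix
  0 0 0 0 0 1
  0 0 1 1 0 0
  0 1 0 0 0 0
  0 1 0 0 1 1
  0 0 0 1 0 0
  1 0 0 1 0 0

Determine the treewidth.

1

A width-1 tree decomposition is:
Bags: B1 = {b, d}  B2 = {b, c}  B3 = {d, f}  B4 = {d, e}  B5 = {a, f}
Tree: B1–B2, B1–B3, B3–B4, B3–B5
Every bag has size at most 2, so the width is 2 − 1 = 1 and tw(G) ≤ 1. Since G has at least one edge (e.g. d–b), it is not an edgeless graph, so tw(G) ≥ 1. Hence tw(G) = 1 exactly.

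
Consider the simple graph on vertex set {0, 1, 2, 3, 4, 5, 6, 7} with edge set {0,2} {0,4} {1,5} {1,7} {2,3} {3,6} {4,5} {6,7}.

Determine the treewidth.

2

A width-2 tree decomposition is:
Bags: B1 = {1, 4, 5}  B2 = {0, 1, 4}  B3 = {0, 1, 2}  B4 = {1, 2, 3}  B5 = {1, 3, 6}  B6 = {1, 6, 7}
Tree: B1–B2, B2–B3, B3–B4, B4–B5, B5–B6
The largest bag has 3 vertices, giving width 2; this decomposition certifies tw(G) ≤ 2. For the lower bound, G contains the cycle 1–5–4–0–2–3–6–7–1, so G is not a forest; only forests have treewidth ≤ 1, hence tw(G) ≥ 2. The upper and lower bounds meet at 2, so that is the treewidth.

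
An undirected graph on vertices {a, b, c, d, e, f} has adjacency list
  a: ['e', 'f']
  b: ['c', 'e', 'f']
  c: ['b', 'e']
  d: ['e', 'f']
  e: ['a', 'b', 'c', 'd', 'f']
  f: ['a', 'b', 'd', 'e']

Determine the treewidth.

2

A width-2 tree decomposition is:
Bags: B1 = {a, e, f}  B2 = {d, e, f}  B3 = {b, e, f}  B4 = {b, c, e}
Tree: B1–B2, B2–B3, B3–B4
Each bag holds 3 vertices, so the decomposition has width 2, which upper-bounds the treewidth. Conversely, {b, c, e} is a clique of size 3, and the vertices of any clique must share a bag in every tree decomposition; so some bag has ≥ 3 vertices and tw(G) ≥ 2. Hence tw(G) = 2 exactly.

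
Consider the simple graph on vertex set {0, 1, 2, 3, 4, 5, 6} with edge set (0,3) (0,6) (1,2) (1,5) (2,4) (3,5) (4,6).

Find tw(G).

A width-2 tree decomposition is:
Bags: B1 = {0, 3, 5}  B2 = {0, 1, 5}  B3 = {0, 1, 2}  B4 = {0, 2, 4}  B5 = {0, 4, 6}
Tree: B1–B2, B2–B3, B3–B4, B4–B5
Each bag holds 3 vertices, so the decomposition has width 2, which upper-bounds the treewidth. Since 0–3–5–1–2–4–6–0 is a cycle in G, G is not acyclic. Forests are exactly the graphs of treewidth ≤ 1, so tw(G) ≥ 2. Therefore the treewidth is 2.

2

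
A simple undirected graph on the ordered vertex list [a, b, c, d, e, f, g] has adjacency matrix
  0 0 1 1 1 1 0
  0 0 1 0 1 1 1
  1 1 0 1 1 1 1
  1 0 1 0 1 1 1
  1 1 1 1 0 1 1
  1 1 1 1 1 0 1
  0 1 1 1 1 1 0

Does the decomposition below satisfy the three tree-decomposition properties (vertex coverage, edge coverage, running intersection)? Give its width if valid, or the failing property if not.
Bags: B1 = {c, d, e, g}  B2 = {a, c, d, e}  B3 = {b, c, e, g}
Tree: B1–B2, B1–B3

No — vertex f appears in no bag.

A tree decomposition must satisfy three properties: every vertex lies in some bag; for every edge, both endpoints lie together in some bag; and for every vertex, the bags containing it form a connected subtree. Here vertex f appears in no bag, so the decomposition is invalid.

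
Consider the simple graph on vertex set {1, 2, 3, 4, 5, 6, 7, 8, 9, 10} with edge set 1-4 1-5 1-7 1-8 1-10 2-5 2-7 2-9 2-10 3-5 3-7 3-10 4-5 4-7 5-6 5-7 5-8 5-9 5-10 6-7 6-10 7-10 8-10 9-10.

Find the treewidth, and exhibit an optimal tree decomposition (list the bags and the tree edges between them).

Treewidth 3.
One such decomposition:
Bags: B1 = {5, 6, 7, 10}  B2 = {3, 5, 7, 10}  B3 = {1, 5, 7, 10}  B4 = {2, 5, 7, 10}  B5 = {2, 5, 9, 10}  B6 = {1, 5, 8, 10}  B7 = {1, 4, 5, 7}
Tree: B1–B2, B2–B3, B3–B4, B4–B5, B3–B6, B3–B7

Each bag holds 4 vertices, so the decomposition has width 3, which upper-bounds the treewidth. For the lower bound, the 4 vertices {1, 5, 8, 10} are pairwise adjacent, and any tree decomposition puts a clique entirely inside one bag — forcing width ≥ 3. The upper and lower bounds meet at 3, so that is the treewidth.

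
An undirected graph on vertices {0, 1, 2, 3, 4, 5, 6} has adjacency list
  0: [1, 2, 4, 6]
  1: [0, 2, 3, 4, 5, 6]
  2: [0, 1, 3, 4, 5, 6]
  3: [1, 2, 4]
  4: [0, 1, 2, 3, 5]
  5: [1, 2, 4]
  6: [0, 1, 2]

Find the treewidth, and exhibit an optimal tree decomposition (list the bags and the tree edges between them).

Treewidth 3.
Bags: B1 = {0, 1, 2, 6}  B2 = {0, 1, 2, 4}  B3 = {1, 2, 4, 5}  B4 = {1, 2, 3, 4}
Tree: B1–B2, B2–B3, B3–B4

Every bag has size at most 4, so the width is 4 − 1 = 3 and tw(G) ≤ 3. On the other hand G contains the 4-clique {0, 1, 2, 4}. A clique must lie in a single bag of any decomposition, so no decomposition can have width below 3. Therefore the treewidth is 3.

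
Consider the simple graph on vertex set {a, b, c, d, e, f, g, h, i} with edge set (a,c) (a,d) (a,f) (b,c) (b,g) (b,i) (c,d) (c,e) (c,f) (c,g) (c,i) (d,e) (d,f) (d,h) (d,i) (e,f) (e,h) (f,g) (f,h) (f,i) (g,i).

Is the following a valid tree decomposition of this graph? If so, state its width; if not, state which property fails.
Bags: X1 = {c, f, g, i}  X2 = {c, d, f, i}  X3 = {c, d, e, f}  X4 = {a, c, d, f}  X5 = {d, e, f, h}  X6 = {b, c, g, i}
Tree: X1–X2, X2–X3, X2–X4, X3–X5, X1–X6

Yes; width 3.

Vertex coverage: the bags together contain {a, b, c, d, e, f, g, h, i}, the full vertex set. Edge coverage: each edge of G has both endpoints in at least one bag. Running intersection: for every vertex, the bags containing it form a connected subtree. All three properties hold, so this is a valid tree decomposition of width max|bag| − 1 = 3, and hence tw(G) ≤ 3.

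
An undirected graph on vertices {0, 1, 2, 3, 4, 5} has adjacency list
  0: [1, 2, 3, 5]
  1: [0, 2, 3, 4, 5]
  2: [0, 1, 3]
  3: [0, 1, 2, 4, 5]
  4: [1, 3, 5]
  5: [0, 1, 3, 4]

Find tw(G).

3

A width-3 tree decomposition is:
Bags: B1 = {0, 1, 2, 3}  B2 = {0, 1, 3, 5}  B3 = {1, 3, 4, 5}
Tree: B1–B2, B2–B3
The largest bag has 4 vertices, giving width 3; this decomposition certifies tw(G) ≤ 3. On the other hand G contains the 4-clique {0, 1, 2, 3}. A clique must lie in a single bag of any decomposition, so no decomposition can have width below 3. Therefore the treewidth is 3.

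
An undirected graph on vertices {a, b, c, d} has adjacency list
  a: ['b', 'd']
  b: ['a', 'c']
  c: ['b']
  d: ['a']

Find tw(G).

1

A width-1 tree decomposition is:
Bags: B1 = {a, d}  B2 = {a, b}  B3 = {b, c}
Tree: B1–B2, B2–B3
Every bag has size at most 2, so the width is 2 − 1 = 1 and tw(G) ≤ 1. Since G has at least one edge (e.g. d–a), it is not an edgeless graph, so tw(G) ≥ 1. Therefore the treewidth is 1.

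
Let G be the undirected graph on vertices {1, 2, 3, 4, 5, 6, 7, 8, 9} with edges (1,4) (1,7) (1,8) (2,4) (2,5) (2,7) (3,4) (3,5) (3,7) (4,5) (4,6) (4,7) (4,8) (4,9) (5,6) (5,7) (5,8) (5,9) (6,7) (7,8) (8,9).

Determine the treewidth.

3

A width-3 tree decomposition is:
Bags: B1 = {4, 5, 7, 8}  B2 = {4, 5, 8, 9}  B3 = {4, 5, 6, 7}  B4 = {2, 4, 5, 7}  B5 = {1, 4, 7, 8}  B6 = {3, 4, 5, 7}
Tree: B1–B2, B1–B3, B1–B4, B1–B5, B1–B6
Every bag has size at most 4, so the width is 4 − 1 = 3 and tw(G) ≤ 3. Conversely, {1, 4, 7, 8} is a clique of size 4, and the vertices of any clique must share a bag in every tree decomposition; so some bag has ≥ 4 vertices and tw(G) ≥ 3. Combining the bounds, tw(G) = 3.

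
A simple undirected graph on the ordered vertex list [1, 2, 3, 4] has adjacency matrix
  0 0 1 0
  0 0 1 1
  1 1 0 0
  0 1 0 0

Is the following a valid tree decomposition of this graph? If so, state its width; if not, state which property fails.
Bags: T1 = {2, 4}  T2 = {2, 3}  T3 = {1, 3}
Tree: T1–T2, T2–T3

Checking the three conditions: (i) the bags cover all of {1, 2, 3, 4}; (ii) for each edge, some bag contains both endpoints; (iii) the bags containing any fixed vertex form a subtree. All hold, so the decomposition is valid with width 2 − 1 = 1.

Yes; width 1.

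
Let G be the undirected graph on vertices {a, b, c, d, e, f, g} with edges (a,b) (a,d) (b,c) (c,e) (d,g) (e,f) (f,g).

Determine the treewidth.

2

A width-2 tree decomposition is:
Bags: B1 = {c, e, f}  B2 = {c, f, g}  B3 = {c, d, g}  B4 = {a, c, d}  B5 = {a, b, c}
Tree: B1–B2, B2–B3, B3–B4, B4–B5
Each bag holds 3 vertices, so the decomposition has width 2, which upper-bounds the treewidth. For the lower bound, G contains the cycle c–e–f–g–d–a–b–c, so G is not a forest; only forests have treewidth ≤ 1, hence tw(G) ≥ 2. Therefore the treewidth is 2.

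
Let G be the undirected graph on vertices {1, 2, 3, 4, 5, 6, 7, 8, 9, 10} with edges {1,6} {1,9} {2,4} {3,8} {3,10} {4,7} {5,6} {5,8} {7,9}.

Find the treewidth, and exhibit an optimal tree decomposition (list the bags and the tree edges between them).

Each bag holds 2 vertices, so the decomposition has width 1, which upper-bounds the treewidth. Since G has at least one edge (e.g. 10–3), it is not an edgeless graph, so tw(G) ≥ 1. Hence tw(G) = 1 exactly.

Treewidth 1.
Bags: B1 = {3, 10}  B2 = {3, 8}  B3 = {5, 8}  B4 = {5, 6}  B5 = {1, 6}  B6 = {1, 9}  B7 = {7, 9}  B8 = {4, 7}  B9 = {2, 4}
Tree: B1–B2, B2–B3, B3–B4, B4–B5, B5–B6, B6–B7, B7–B8, B8–B9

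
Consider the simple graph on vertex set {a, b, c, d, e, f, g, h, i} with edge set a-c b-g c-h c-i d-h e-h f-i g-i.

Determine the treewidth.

1

A width-1 tree decomposition is:
Bags: B1 = {c, i}  B2 = {c, h}  B3 = {g, i}  B4 = {d, h}  B5 = {e, h}  B6 = {a, c}  B7 = {b, g}  B8 = {f, i}
Tree: B1–B2, B1–B3, B2–B4, B4–B5, B2–B6, B3–B7, B3–B8
Each bag holds 2 vertices, so the decomposition has width 1, which upper-bounds the treewidth. Since G has at least one edge (e.g. c–i), it is not an edgeless graph, so tw(G) ≥ 1. Hence tw(G) = 1 exactly.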